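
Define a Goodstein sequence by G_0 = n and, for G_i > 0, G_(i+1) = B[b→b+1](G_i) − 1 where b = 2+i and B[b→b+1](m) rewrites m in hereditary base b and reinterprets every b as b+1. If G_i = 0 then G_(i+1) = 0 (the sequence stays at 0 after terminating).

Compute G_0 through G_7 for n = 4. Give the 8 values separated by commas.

4, 26, 41, 60, 83, 109, 139, 173

i=0: 4 = 2^2 (b=2); 2→3: 3^3 = 27; 27−1 = 26
i=1: 26 = 2·3^2 + 2·3 + 2 (b=3); 3→4: 2·4^2 + 2·4 + 2 = 42; 42−1 = 41
i=2: 41 = 2·4^2 + 2·4 + 1 (b=4); 4→5: 2·5^2 + 2·5 + 1 = 61; 61−1 = 60
i=3: 60 = 2·5^2 + 2·5 (b=5); 5→6: 2·6^2 + 2·6 = 84; 84−1 = 83
i=4: 83 = 2·6^2 + 6 + 5 (b=6); 6→7: 2·7^2 + 7 + 5 = 110; 110−1 = 109
i=5: 109 = 2·7^2 + 7 + 4 (b=7); 7→8: 2·8^2 + 8 + 4 = 140; 140−1 = 139
i=6: 139 = 2·8^2 + 8 + 3 (b=8); 8→9: 2·9^2 + 9 + 3 = 174; 174−1 = 173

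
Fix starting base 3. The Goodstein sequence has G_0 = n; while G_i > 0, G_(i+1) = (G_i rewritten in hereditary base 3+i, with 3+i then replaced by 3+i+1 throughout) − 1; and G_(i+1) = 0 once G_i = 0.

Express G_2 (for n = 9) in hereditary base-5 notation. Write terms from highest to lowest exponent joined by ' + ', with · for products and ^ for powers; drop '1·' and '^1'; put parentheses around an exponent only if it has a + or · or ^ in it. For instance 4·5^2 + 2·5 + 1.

3·5 + 2

[0] 9 ≡ 3^2 (base 3). Lift 4: 16. −1: 15.
[1] 15 ≡ 3·4 + 3 (base 4). Lift 5: 18. −1: 17.
[2] 17 ≡ 3·5 + 2 (base 5). Lift 6: 20. −1: 19.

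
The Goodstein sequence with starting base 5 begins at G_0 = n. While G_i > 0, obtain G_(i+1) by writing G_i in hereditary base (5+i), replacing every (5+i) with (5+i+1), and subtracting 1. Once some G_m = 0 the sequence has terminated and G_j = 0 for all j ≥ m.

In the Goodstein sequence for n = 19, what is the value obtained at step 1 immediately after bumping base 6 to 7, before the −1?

24

G_0 = 19. HB_5(19) = 3·5 + 4. Bump = 22. G_1 = 21.
G_1 = 21. HB_6(21) = 3·6 + 3. Bump = 24. G_2 = 23.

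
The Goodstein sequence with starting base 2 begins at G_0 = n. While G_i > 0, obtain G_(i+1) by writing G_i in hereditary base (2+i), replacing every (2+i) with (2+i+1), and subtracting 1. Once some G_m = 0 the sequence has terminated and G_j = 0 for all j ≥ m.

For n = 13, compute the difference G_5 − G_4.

(0) 13|_2 = 2^(2 + 1) + 2^2 + 1 ↦ 3^(3 + 1) + 3^3 + 1|_3 = 109 ⇒ 108
(1) 108|_3 = 3^(3 + 1) + 3^3 ↦ 4^(4 + 1) + 4^4|_4 = 1280 ⇒ 1279
(2) 1279|_4 = 4^(4 + 1) + 3·4^3 + 3·4^2 + 3·4 + 3 ↦ 5^(5 + 1) + 3·5^3 + 3·5^2 + 3·5 + 3|_5 = 16093 ⇒ 16092
(3) 16092|_5 = 5^(5 + 1) + 3·5^3 + 3·5^2 + 3·5 + 2 ↦ 6^(6 + 1) + 3·6^3 + 3·6^2 + 3·6 + 2|_6 = 280712 ⇒ 280711
(4) 280711|_6 = 6^(6 + 1) + 3·6^3 + 3·6^2 + 3·6 + 1 ↦ 7^(7 + 1) + 3·7^3 + 3·7^2 + 3·7 + 1|_7 = 5765999 ⇒ 5765998

5485287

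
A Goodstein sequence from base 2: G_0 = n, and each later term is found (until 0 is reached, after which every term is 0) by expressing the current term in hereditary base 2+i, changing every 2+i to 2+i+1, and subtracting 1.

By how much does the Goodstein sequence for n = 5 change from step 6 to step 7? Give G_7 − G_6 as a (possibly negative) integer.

703

5 —HB2→ 2^2 + 1 —bump→ 3^3 + 1 = 28 —(−1)→ 27
27 —HB3→ 3^3 —bump→ 4^4 = 256 —(−1)→ 255
255 —HB4→ 3·4^3 + 3·4^2 + 3·4 + 3 —bump→ 3·5^3 + 3·5^2 + 3·5 + 3 = 468 —(−1)→ 467
467 —HB5→ 3·5^3 + 3·5^2 + 3·5 + 2 —bump→ 3·6^3 + 3·6^2 + 3·6 + 2 = 776 —(−1)→ 775
775 —HB6→ 3·6^3 + 3·6^2 + 3·6 + 1 —bump→ 3·7^3 + 3·7^2 + 3·7 + 1 = 1198 —(−1)→ 1197
1197 —HB7→ 3·7^3 + 3·7^2 + 3·7 —bump→ 3·8^3 + 3·8^2 + 3·8 = 1752 —(−1)→ 1751
1751 —HB8→ 3·8^3 + 3·8^2 + 2·8 + 7 —bump→ 3·9^3 + 3·9^2 + 2·9 + 7 = 2455 —(−1)→ 2454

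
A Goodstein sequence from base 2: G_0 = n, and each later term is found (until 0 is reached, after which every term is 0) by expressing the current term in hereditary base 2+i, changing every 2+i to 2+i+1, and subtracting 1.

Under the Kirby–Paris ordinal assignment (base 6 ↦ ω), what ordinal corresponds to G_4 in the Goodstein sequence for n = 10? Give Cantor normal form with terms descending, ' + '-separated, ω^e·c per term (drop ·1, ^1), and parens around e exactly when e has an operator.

G_0 = 10. HB_2(10) = 2^(2 + 1) + 2. Bump = 84. G_1 = 83.
G_1 = 83. HB_3(83) = 3^(3 + 1) + 2. Bump = 1026. G_2 = 1025.
G_2 = 1025. HB_4(1025) = 4^(4 + 1) + 1. Bump = 15626. G_3 = 15625.
G_3 = 15625. HB_5(15625) = 5^(5 + 1). Bump = 279936. G_4 = 279935.
G_4 = 279935. HB_6(279935) = 5·6^6 + 5·6^5 + 5·6^4 + 5·6^3 + 5·6^2 + 5·6 + 5. Bump = 4215755. G_5 = 4215754.

ω^ω·5 + ω^5·5 + ω^4·5 + ω^3·5 + ω^2·5 + ω·5 + 5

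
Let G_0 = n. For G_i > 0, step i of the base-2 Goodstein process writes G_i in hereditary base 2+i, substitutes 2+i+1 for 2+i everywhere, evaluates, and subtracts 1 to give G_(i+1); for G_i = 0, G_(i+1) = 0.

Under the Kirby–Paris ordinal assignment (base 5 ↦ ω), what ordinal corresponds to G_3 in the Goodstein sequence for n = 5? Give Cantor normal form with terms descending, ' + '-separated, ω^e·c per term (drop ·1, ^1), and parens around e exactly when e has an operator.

ω^3·3 + ω^2·3 + ω·3 + 2

G_0 = 5. HB_2(5) = 2^2 + 1. Bump = 28. G_1 = 27.
G_1 = 27. HB_3(27) = 3^3. Bump = 256. G_2 = 255.
G_2 = 255. HB_4(255) = 3·4^3 + 3·4^2 + 3·4 + 3. Bump = 468. G_3 = 467.
G_3 = 467. HB_5(467) = 3·5^3 + 3·5^2 + 3·5 + 2. Bump = 776. G_4 = 775.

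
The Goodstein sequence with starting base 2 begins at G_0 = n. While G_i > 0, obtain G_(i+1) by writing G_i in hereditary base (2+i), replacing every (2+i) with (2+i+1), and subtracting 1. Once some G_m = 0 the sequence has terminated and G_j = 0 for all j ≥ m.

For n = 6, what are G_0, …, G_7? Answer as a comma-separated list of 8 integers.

6, 29, 257, 3125, 46655, 98039, 187243, 332147

i=0: 6 = 2^2 + 2 (b=2); 2→3: 3^3 + 3 = 30; 30−1 = 29
i=1: 29 = 3^3 + 2 (b=3); 3→4: 4^4 + 2 = 258; 258−1 = 257
i=2: 257 = 4^4 + 1 (b=4); 4→5: 5^5 + 1 = 3126; 3126−1 = 3125
i=3: 3125 = 5^5 (b=5); 5→6: 6^6 = 46656; 46656−1 = 46655
i=4: 46655 = 5·6^5 + 5·6^4 + 5·6^3 + 5·6^2 + 5·6 + 5 (b=6); 6→7: 5·7^5 + 5·7^4 + 5·7^3 + 5·7^2 + 5·7 + 5 = 98040; 98040−1 = 98039
i=5: 98039 = 5·7^5 + 5·7^4 + 5·7^3 + 5·7^2 + 5·7 + 4 (b=7); 7→8: 5·8^5 + 5·8^4 + 5·8^3 + 5·8^2 + 5·8 + 4 = 187244; 187244−1 = 187243
i=6: 187243 = 5·8^5 + 5·8^4 + 5·8^3 + 5·8^2 + 5·8 + 3 (b=8); 8→9: 5·9^5 + 5·9^4 + 5·9^3 + 5·9^2 + 5·9 + 3 = 332148; 332148−1 = 332147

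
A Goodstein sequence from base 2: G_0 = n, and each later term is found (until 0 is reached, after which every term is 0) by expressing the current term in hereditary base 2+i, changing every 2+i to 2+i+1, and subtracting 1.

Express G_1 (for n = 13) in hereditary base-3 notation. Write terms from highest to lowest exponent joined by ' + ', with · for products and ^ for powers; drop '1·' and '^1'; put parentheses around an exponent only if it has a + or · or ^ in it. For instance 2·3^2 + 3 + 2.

i=0: 13 = 2^(2 + 1) + 2^2 + 1 (b=2); 2→3: 3^(3 + 1) + 3^3 + 1 = 109; 109−1 = 108
i=1: 108 = 3^(3 + 1) + 3^3 (b=3); 3→4: 4^(4 + 1) + 4^4 = 1280; 1280−1 = 1279

3^(3 + 1) + 3^3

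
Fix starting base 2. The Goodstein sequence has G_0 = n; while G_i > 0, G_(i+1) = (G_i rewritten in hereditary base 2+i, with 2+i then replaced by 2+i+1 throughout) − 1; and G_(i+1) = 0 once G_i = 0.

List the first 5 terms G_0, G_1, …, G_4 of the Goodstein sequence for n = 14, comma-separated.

14 —HB2→ 2^(2 + 1) + 2^2 + 2 —bump→ 3^(3 + 1) + 3^3 + 3 = 111 —(−1)→ 110
110 —HB3→ 3^(3 + 1) + 3^3 + 2 —bump→ 4^(4 + 1) + 4^4 + 2 = 1282 —(−1)→ 1281
1281 —HB4→ 4^(4 + 1) + 4^4 + 1 —bump→ 5^(5 + 1) + 5^5 + 1 = 18751 —(−1)→ 18750
18750 —HB5→ 5^(5 + 1) + 5^5 —bump→ 6^(6 + 1) + 6^6 = 326592 —(−1)→ 326591

14, 110, 1281, 18750, 326591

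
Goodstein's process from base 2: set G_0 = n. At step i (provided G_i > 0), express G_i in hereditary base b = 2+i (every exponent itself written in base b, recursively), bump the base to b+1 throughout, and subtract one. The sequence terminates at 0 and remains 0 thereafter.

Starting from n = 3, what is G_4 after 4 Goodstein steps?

[0] 3 ≡ 2 + 1 (base 2). Lift 3: 4. −1: 3.
[1] 3 ≡ 3 (base 3). Lift 4: 4. −1: 3.
[2] 3 ≡ 3 (base 4). Lift 5: 3. −1: 2.
[3] 2 ≡ 2 (base 5). Lift 6: 2. −1: 1.
[4] 1 ≡ 1 (base 6). Lift 7: 1. −1: 0.

1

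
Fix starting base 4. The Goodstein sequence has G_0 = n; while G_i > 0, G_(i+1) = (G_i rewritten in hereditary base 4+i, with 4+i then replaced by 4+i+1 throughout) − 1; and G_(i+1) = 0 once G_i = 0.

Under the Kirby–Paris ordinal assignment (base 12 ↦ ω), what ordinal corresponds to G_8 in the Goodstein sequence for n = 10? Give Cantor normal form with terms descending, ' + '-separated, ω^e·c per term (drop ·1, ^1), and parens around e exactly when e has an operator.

[0] 10 ≡ 2·4 + 2 (base 4). Lift 5: 12. −1: 11.
[1] 11 ≡ 2·5 + 1 (base 5). Lift 6: 13. −1: 12.
[2] 12 ≡ 2·6 (base 6). Lift 7: 14. −1: 13.
[3] 13 ≡ 7 + 6 (base 7). Lift 8: 14. −1: 13.
[4] 13 ≡ 8 + 5 (base 8). Lift 9: 14. −1: 13.
[5] 13 ≡ 9 + 4 (base 9). Lift 10: 14. −1: 13.
[6] 13 ≡ 10 + 3 (base 10). Lift 11: 14. −1: 13.
[7] 13 ≡ 11 + 2 (base 11). Lift 12: 14. −1: 13.

ω + 1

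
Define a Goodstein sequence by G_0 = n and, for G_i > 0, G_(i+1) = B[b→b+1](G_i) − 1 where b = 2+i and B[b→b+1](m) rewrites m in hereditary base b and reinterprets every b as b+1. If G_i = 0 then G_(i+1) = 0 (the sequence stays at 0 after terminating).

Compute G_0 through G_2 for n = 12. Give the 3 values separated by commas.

12, 107, 1065

i=0: 12 = 2^(2 + 1) + 2^2 (b=2); 2→3: 3^(3 + 1) + 3^3 = 108; 108−1 = 107
i=1: 107 = 3^(3 + 1) + 2·3^2 + 2·3 + 2 (b=3); 3→4: 4^(4 + 1) + 2·4^2 + 2·4 + 2 = 1066; 1066−1 = 1065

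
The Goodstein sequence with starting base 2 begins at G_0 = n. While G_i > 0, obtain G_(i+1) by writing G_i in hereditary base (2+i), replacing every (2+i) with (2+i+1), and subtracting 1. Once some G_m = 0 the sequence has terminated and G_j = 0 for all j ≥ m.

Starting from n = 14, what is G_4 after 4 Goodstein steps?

326591

i=0: 14 = 2^(2 + 1) + 2^2 + 2 (b=2); 2→3: 3^(3 + 1) + 3^3 + 3 = 111; 111−1 = 110
i=1: 110 = 3^(3 + 1) + 3^3 + 2 (b=3); 3→4: 4^(4 + 1) + 4^4 + 2 = 1282; 1282−1 = 1281
i=2: 1281 = 4^(4 + 1) + 4^4 + 1 (b=4); 4→5: 5^(5 + 1) + 5^5 + 1 = 18751; 18751−1 = 18750
i=3: 18750 = 5^(5 + 1) + 5^5 (b=5); 5→6: 6^(6 + 1) + 6^6 = 326592; 326592−1 = 326591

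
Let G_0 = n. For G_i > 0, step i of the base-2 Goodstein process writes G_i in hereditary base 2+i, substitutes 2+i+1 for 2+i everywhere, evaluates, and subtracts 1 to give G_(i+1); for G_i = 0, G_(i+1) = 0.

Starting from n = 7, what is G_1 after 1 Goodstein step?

G_0 = 7. HB_2(7) = 2^2 + 2 + 1. Bump = 31. G_1 = 30.
G_1 = 30. HB_3(30) = 3^3 + 3. Bump = 260. G_2 = 259.

30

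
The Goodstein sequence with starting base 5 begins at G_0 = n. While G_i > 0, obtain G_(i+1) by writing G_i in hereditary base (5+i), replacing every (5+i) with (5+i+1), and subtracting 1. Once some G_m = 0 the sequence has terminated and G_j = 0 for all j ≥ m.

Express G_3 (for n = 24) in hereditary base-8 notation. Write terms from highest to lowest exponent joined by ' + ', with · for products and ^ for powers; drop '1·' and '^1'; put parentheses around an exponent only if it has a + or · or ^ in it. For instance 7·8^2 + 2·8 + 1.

(0) 24|_5 = 4·5 + 4 ↦ 4·6 + 4|_6 = 28 ⇒ 27
(1) 27|_6 = 4·6 + 3 ↦ 4·7 + 3|_7 = 31 ⇒ 30
(2) 30|_7 = 4·7 + 2 ↦ 4·8 + 2|_8 = 34 ⇒ 33
(3) 33|_8 = 4·8 + 1 ↦ 4·9 + 1|_9 = 37 ⇒ 36

4·8 + 1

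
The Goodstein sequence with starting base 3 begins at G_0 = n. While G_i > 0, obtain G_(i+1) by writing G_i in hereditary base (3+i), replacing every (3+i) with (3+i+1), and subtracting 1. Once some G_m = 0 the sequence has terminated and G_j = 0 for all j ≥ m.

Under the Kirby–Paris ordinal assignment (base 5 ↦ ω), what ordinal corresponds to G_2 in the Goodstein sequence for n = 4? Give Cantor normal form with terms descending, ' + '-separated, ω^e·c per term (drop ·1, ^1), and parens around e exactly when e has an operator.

4

i=0: 4 = 3 + 1 (b=3); 3→4: 4 + 1 = 5; 5−1 = 4
i=1: 4 = 4 (b=4); 4→5: 5 = 5; 5−1 = 4
i=2: 4 = 4 (b=5); 5→6: 4 = 4; 4−1 = 3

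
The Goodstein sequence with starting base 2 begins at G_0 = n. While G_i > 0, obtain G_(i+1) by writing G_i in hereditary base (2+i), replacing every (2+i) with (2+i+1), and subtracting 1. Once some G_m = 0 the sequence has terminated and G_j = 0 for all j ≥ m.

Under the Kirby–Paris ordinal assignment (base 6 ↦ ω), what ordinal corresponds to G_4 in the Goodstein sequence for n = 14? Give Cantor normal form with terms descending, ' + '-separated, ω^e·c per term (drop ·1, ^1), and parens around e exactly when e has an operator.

step 0: 14 = 2^(2 + 1) + 2^2 + 2; sub 3 for 2: 3^(3 + 1) + 3^3 + 3; = 111; G_1 = 111−1 = 110
step 1: 110 = 3^(3 + 1) + 3^3 + 2; sub 4 for 3: 4^(4 + 1) + 4^4 + 2; = 1282; G_2 = 1282−1 = 1281
step 2: 1281 = 4^(4 + 1) + 4^4 + 1; sub 5 for 4: 5^(5 + 1) + 5^5 + 1; = 18751; G_3 = 18751−1 = 18750
step 3: 18750 = 5^(5 + 1) + 5^5; sub 6 for 5: 6^(6 + 1) + 6^6; = 326592; G_4 = 326592−1 = 326591
step 4: 326591 = 6^(6 + 1) + 5·6^5 + 5·6^4 + 5·6^3 + 5·6^2 + 5·6 + 5; sub 7 for 6: 7^(7 + 1) + 5·7^5 + 5·7^4 + 5·7^3 + 5·7^2 + 5·7 + 5; = 5862841; G_5 = 5862841−1 = 5862840

ω^(ω + 1) + ω^5·5 + ω^4·5 + ω^3·5 + ω^2·5 + ω·5 + 5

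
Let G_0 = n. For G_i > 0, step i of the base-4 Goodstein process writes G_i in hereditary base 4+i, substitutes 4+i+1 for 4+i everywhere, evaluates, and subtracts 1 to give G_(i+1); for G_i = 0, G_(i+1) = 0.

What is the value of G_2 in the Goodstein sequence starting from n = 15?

G_0 = 15. HB_4(15) = 3·4 + 3. Bump = 18. G_1 = 17.
G_1 = 17. HB_5(17) = 3·5 + 2. Bump = 20. G_2 = 19.

19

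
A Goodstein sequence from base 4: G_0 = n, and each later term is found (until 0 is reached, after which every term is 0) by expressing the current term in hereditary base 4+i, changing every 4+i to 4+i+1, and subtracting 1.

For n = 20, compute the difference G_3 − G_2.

(0) 20|_4 = 4^2 + 4 ↦ 5^2 + 5|_5 = 30 ⇒ 29
(1) 29|_5 = 5^2 + 4 ↦ 6^2 + 4|_6 = 40 ⇒ 39
(2) 39|_6 = 6^2 + 3 ↦ 7^2 + 3|_7 = 52 ⇒ 51

12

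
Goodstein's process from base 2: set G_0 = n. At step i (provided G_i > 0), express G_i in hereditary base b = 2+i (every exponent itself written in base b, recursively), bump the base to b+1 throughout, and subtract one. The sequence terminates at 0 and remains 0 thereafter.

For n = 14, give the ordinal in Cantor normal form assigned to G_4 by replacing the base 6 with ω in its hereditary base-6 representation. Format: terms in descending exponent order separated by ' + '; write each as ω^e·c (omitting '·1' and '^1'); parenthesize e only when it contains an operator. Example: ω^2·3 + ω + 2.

ω^(ω + 1) + ω^5·5 + ω^4·5 + ω^3·5 + ω^2·5 + ω·5 + 5

G_0 = 14. HB_2(14) = 2^(2 + 1) + 2^2 + 2. Bump = 111. G_1 = 110.
G_1 = 110. HB_3(110) = 3^(3 + 1) + 3^3 + 2. Bump = 1282. G_2 = 1281.
G_2 = 1281. HB_4(1281) = 4^(4 + 1) + 4^4 + 1. Bump = 18751. G_3 = 18750.
G_3 = 18750. HB_5(18750) = 5^(5 + 1) + 5^5. Bump = 326592. G_4 = 326591.
G_4 = 326591. HB_6(326591) = 6^(6 + 1) + 5·6^5 + 5·6^4 + 5·6^3 + 5·6^2 + 5·6 + 5. Bump = 5862841. G_5 = 5862840.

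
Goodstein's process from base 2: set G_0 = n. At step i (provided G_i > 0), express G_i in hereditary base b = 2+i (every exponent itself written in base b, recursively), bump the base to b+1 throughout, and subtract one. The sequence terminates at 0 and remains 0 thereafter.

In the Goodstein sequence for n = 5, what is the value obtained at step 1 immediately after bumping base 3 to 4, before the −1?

256

(0) 5|_2 = 2^2 + 1 ↦ 3^3 + 1|_3 = 28 ⇒ 27
(1) 27|_3 = 3^3 ↦ 4^4|_4 = 256 ⇒ 255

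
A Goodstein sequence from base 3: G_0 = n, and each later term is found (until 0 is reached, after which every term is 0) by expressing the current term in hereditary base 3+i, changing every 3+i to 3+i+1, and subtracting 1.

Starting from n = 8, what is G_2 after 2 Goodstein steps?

step 0: 8 = 2·3 + 2; sub 4 for 3: 2·4 + 2; = 10; G_1 = 10−1 = 9
step 1: 9 = 2·4 + 1; sub 5 for 4: 2·5 + 1; = 11; G_2 = 11−1 = 10
step 2: 10 = 2·5; sub 6 for 5: 2·6; = 12; G_3 = 12−1 = 11

10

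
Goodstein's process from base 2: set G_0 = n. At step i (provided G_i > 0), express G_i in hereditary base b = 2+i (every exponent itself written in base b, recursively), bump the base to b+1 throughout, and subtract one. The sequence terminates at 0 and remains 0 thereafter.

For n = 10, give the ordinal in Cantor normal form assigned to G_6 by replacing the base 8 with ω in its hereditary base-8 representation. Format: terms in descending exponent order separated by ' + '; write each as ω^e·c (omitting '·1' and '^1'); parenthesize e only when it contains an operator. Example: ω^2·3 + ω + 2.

[0] 10 ≡ 2^(2 + 1) + 2 (base 2). Lift 3: 84. −1: 83.
[1] 83 ≡ 3^(3 + 1) + 2 (base 3). Lift 4: 1026. −1: 1025.
[2] 1025 ≡ 4^(4 + 1) + 1 (base 4). Lift 5: 15626. −1: 15625.
[3] 15625 ≡ 5^(5 + 1) (base 5). Lift 6: 279936. −1: 279935.
[4] 279935 ≡ 5·6^6 + 5·6^5 + 5·6^4 + 5·6^3 + 5·6^2 + 5·6 + 5 (base 6). Lift 7: 4215755. −1: 4215754.
[5] 4215754 ≡ 5·7^7 + 5·7^5 + 5·7^4 + 5·7^3 + 5·7^2 + 5·7 + 4 (base 7). Lift 8: 84073324. −1: 84073323.
[6] 84073323 ≡ 5·8^8 + 5·8^5 + 5·8^4 + 5·8^3 + 5·8^2 + 5·8 + 3 (base 8). Lift 9: 1937434593. −1: 1937434592.

ω^ω·5 + ω^5·5 + ω^4·5 + ω^3·5 + ω^2·5 + ω·5 + 3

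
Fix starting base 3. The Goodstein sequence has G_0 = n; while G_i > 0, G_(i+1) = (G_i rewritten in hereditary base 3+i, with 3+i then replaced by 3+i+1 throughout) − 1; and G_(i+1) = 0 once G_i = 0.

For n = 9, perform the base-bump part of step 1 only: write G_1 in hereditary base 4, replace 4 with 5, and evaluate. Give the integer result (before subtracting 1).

18

G_0 = 9. HB_3(9) = 3^2. Bump = 16. G_1 = 15.
G_1 = 15. HB_4(15) = 3·4 + 3. Bump = 18. G_2 = 17.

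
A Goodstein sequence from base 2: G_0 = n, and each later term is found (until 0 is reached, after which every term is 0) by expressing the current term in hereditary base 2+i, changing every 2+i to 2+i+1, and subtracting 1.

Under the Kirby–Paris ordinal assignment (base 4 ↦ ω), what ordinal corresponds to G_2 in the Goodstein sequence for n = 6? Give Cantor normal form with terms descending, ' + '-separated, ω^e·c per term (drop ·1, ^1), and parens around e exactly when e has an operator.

ω^ω + 1

6 —HB2→ 2^2 + 2 —bump→ 3^3 + 3 = 30 —(−1)→ 29
29 —HB3→ 3^3 + 2 —bump→ 4^4 + 2 = 258 —(−1)→ 257
257 —HB4→ 4^4 + 1 —bump→ 5^5 + 1 = 3126 —(−1)→ 3125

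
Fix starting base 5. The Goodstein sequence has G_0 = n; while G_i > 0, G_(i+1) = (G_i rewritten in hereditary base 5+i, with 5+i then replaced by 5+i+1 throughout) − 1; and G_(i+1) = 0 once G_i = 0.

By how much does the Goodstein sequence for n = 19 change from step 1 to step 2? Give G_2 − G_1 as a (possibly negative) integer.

19 —HB5→ 3·5 + 4 —bump→ 3·6 + 4 = 22 —(−1)→ 21
21 —HB6→ 3·6 + 3 —bump→ 3·7 + 3 = 24 —(−1)→ 23

2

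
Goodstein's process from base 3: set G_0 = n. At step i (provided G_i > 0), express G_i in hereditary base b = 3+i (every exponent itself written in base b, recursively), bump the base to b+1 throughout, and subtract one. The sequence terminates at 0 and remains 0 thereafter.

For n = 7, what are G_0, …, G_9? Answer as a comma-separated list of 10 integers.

i=0: 7 = 2·3 + 1 (b=3); 3→4: 2·4 + 1 = 9; 9−1 = 8
i=1: 8 = 2·4 (b=4); 4→5: 2·5 = 10; 10−1 = 9
i=2: 9 = 5 + 4 (b=5); 5→6: 6 + 4 = 10; 10−1 = 9
i=3: 9 = 6 + 3 (b=6); 6→7: 7 + 3 = 10; 10−1 = 9
i=4: 9 = 7 + 2 (b=7); 7→8: 8 + 2 = 10; 10−1 = 9
i=5: 9 = 8 + 1 (b=8); 8→9: 9 + 1 = 10; 10−1 = 9
i=6: 9 = 9 (b=9); 9→10: 10 = 10; 10−1 = 9
i=7: 9 = 9 (b=10); 10→11: 9 = 9; 9−1 = 8
i=8: 8 = 8 (b=11); 11→12: 8 = 8; 8−1 = 7

7, 8, 9, 9, 9, 9, 9, 9, 8, 7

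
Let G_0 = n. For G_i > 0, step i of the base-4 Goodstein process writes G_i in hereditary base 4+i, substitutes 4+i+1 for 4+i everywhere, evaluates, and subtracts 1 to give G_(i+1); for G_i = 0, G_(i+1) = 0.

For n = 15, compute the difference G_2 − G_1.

2

[0] 15 ≡ 3·4 + 3 (base 4). Lift 5: 18. −1: 17.
[1] 17 ≡ 3·5 + 2 (base 5). Lift 6: 20. −1: 19.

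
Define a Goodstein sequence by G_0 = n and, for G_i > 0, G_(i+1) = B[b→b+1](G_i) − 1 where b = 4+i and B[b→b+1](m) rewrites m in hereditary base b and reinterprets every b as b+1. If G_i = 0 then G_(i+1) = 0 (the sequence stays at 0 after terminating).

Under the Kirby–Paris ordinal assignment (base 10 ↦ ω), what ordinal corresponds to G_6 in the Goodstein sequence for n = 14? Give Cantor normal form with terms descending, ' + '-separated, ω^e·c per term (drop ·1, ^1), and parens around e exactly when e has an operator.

ω·2 + 3

i=0: 14 = 3·4 + 2 (b=4); 4→5: 3·5 + 2 = 17; 17−1 = 16
i=1: 16 = 3·5 + 1 (b=5); 5→6: 3·6 + 1 = 19; 19−1 = 18
i=2: 18 = 3·6 (b=6); 6→7: 3·7 = 21; 21−1 = 20
i=3: 20 = 2·7 + 6 (b=7); 7→8: 2·8 + 6 = 22; 22−1 = 21
i=4: 21 = 2·8 + 5 (b=8); 8→9: 2·9 + 5 = 23; 23−1 = 22
i=5: 22 = 2·9 + 4 (b=9); 9→10: 2·10 + 4 = 24; 24−1 = 23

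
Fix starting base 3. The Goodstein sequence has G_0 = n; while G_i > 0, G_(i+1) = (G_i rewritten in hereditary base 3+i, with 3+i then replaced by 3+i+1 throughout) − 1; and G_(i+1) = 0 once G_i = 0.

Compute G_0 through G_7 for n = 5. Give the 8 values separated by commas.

5, 5, 5, 5, 4, 3, 2, 1

i=0: 5 = 3 + 2 (b=3); 3→4: 4 + 2 = 6; 6−1 = 5
i=1: 5 = 4 + 1 (b=4); 4→5: 5 + 1 = 6; 6−1 = 5
i=2: 5 = 5 (b=5); 5→6: 6 = 6; 6−1 = 5
i=3: 5 = 5 (b=6); 6→7: 5 = 5; 5−1 = 4
i=4: 4 = 4 (b=7); 7→8: 4 = 4; 4−1 = 3
i=5: 3 = 3 (b=8); 8→9: 3 = 3; 3−1 = 2
i=6: 2 = 2 (b=9); 9→10: 2 = 2; 2−1 = 1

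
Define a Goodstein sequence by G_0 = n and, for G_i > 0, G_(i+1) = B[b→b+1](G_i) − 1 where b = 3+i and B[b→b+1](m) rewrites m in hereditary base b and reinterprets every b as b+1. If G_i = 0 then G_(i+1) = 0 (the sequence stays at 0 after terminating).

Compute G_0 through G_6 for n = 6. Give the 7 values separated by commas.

(0) 6|_3 = 2·3 ↦ 2·4|_4 = 8 ⇒ 7
(1) 7|_4 = 4 + 3 ↦ 5 + 3|_5 = 8 ⇒ 7
(2) 7|_5 = 5 + 2 ↦ 6 + 2|_6 = 8 ⇒ 7
(3) 7|_6 = 6 + 1 ↦ 7 + 1|_7 = 8 ⇒ 7
(4) 7|_7 = 7 ↦ 8|_8 = 8 ⇒ 7
(5) 7|_8 = 7 ↦ 7|_9 = 7 ⇒ 6

6, 7, 7, 7, 7, 7, 6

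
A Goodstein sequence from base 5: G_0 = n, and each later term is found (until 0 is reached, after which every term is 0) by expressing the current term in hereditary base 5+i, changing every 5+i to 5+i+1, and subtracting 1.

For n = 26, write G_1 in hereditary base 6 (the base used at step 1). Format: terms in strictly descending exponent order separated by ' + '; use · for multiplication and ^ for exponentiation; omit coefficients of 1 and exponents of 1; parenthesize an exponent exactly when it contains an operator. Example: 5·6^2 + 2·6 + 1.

26 —HB5→ 5^2 + 1 —bump→ 6^2 + 1 = 37 —(−1)→ 36
36 —HB6→ 6^2 —bump→ 7^2 = 49 —(−1)→ 48

6^2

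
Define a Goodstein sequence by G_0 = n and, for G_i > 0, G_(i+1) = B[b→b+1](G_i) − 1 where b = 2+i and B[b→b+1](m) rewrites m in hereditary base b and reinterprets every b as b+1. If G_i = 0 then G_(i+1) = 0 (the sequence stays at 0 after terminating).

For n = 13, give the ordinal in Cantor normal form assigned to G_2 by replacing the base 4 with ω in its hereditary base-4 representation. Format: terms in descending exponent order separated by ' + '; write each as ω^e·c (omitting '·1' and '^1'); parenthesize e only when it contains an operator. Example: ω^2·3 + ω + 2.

ω^(ω + 1) + ω^3·3 + ω^2·3 + ω·3 + 3

[0] 13 ≡ 2^(2 + 1) + 2^2 + 1 (base 2). Lift 3: 109. −1: 108.
[1] 108 ≡ 3^(3 + 1) + 3^3 (base 3). Lift 4: 1280. −1: 1279.
[2] 1279 ≡ 4^(4 + 1) + 3·4^3 + 3·4^2 + 3·4 + 3 (base 4). Lift 5: 16093. −1: 16092.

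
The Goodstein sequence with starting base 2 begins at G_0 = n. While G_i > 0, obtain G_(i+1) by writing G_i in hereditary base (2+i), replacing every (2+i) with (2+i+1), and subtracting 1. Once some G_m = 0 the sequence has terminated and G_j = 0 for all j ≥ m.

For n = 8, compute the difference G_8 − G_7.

i=0: 8 = 2^(2 + 1) (b=2); 2→3: 3^(3 + 1) = 81; 81−1 = 80
i=1: 80 = 2·3^3 + 2·3^2 + 2·3 + 2 (b=3); 3→4: 2·4^4 + 2·4^2 + 2·4 + 2 = 554; 554−1 = 553
i=2: 553 = 2·4^4 + 2·4^2 + 2·4 + 1 (b=4); 4→5: 2·5^5 + 2·5^2 + 2·5 + 1 = 6311; 6311−1 = 6310
i=3: 6310 = 2·5^5 + 2·5^2 + 2·5 (b=5); 5→6: 2·6^6 + 2·6^2 + 2·6 = 93396; 93396−1 = 93395
i=4: 93395 = 2·6^6 + 2·6^2 + 6 + 5 (b=6); 6→7: 2·7^7 + 2·7^2 + 7 + 5 = 1647196; 1647196−1 = 1647195
i=5: 1647195 = 2·7^7 + 2·7^2 + 7 + 4 (b=7); 7→8: 2·8^8 + 2·8^2 + 8 + 4 = 33554572; 33554572−1 = 33554571
i=6: 33554571 = 2·8^8 + 2·8^2 + 8 + 3 (b=8); 8→9: 2·9^9 + 2·9^2 + 9 + 3 = 774841152; 774841152−1 = 774841151
i=7: 774841151 = 2·9^9 + 2·9^2 + 9 + 2 (b=9); 9→10: 2·10^10 + 2·10^2 + 10 + 2 = 20000000212; 20000000212−1 = 20000000211

19225159060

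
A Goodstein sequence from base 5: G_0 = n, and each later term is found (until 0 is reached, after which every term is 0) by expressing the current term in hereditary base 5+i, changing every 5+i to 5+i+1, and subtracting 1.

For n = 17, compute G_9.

G_0=17  [base 5] 3·5 + 2  →[5↦6]→  3·6 + 2 = 20  −1 ⇒ G_1=19
G_1=19  [base 6] 3·6 + 1  →[6↦7]→  3·7 + 1 = 22  −1 ⇒ G_2=21
G_2=21  [base 7] 3·7  →[7↦8]→  3·8 = 24  −1 ⇒ G_3=23
G_3=23  [base 8] 2·8 + 7  →[8↦9]→  2·9 + 7 = 25  −1 ⇒ G_4=24
G_4=24  [base 9] 2·9 + 6  →[9↦10]→  2·10 + 6 = 26  −1 ⇒ G_5=25
G_5=25  [base 10] 2·10 + 5  →[10↦11]→  2·11 + 5 = 27  −1 ⇒ G_6=26
G_6=26  [base 11] 2·11 + 4  →[11↦12]→  2·12 + 4 = 28  −1 ⇒ G_7=27
G_7=27  [base 12] 2·12 + 3  →[12↦13]→  2·13 + 3 = 29  −1 ⇒ G_8=28
G_8=28  [base 13] 2·13 + 2  →[13↦14]→  2·14 + 2 = 30  −1 ⇒ G_9=29

29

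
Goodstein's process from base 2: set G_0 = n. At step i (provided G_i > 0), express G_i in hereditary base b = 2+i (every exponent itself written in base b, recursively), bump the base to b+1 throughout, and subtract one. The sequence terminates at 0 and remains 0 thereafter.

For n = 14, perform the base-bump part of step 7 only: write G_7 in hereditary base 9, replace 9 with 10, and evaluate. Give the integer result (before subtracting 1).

100000555552

G_0 = 14. HB_2(14) = 2^(2 + 1) + 2^2 + 2. Bump = 111. G_1 = 110.
G_1 = 110. HB_3(110) = 3^(3 + 1) + 3^3 + 2. Bump = 1282. G_2 = 1281.
G_2 = 1281. HB_4(1281) = 4^(4 + 1) + 4^4 + 1. Bump = 18751. G_3 = 18750.
G_3 = 18750. HB_5(18750) = 5^(5 + 1) + 5^5. Bump = 326592. G_4 = 326591.
G_4 = 326591. HB_6(326591) = 6^(6 + 1) + 5·6^5 + 5·6^4 + 5·6^3 + 5·6^2 + 5·6 + 5. Bump = 5862841. G_5 = 5862840.
G_5 = 5862840. HB_7(5862840) = 7^(7 + 1) + 5·7^5 + 5·7^4 + 5·7^3 + 5·7^2 + 5·7 + 4. Bump = 134404972. G_6 = 134404971.
G_6 = 134404971. HB_8(134404971) = 8^(8 + 1) + 5·8^5 + 5·8^4 + 5·8^3 + 5·8^2 + 5·8 + 3. Bump = 3487116549. G_7 = 3487116548.
G_7 = 3487116548. HB_9(3487116548) = 9^(9 + 1) + 5·9^5 + 5·9^4 + 5·9^3 + 5·9^2 + 5·9 + 2. Bump = 100000555552. G_8 = 100000555551.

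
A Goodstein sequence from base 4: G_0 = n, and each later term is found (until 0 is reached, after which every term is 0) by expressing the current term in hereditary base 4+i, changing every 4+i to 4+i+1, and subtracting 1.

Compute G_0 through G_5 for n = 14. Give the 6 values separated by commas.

[0] 14 ≡ 3·4 + 2 (base 4). Lift 5: 17. −1: 16.
[1] 16 ≡ 3·5 + 1 (base 5). Lift 6: 19. −1: 18.
[2] 18 ≡ 3·6 (base 6). Lift 7: 21. −1: 20.
[3] 20 ≡ 2·7 + 6 (base 7). Lift 8: 22. −1: 21.
[4] 21 ≡ 2·8 + 5 (base 8). Lift 9: 23. −1: 22.

14, 16, 18, 20, 21, 22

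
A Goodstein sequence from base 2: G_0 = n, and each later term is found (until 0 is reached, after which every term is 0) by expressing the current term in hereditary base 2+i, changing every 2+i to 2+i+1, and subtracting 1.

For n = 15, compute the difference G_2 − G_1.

G_0 = 15. HB_2(15) = 2^(2 + 1) + 2^2 + 2 + 1. Bump = 112. G_1 = 111.
G_1 = 111. HB_3(111) = 3^(3 + 1) + 3^3 + 3. Bump = 1284. G_2 = 1283.

1172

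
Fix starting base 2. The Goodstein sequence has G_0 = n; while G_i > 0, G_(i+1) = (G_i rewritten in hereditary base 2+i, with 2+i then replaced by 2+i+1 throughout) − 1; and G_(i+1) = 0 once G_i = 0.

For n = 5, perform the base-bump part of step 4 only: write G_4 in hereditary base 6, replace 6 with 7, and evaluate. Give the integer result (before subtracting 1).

1198

G_0 = 5. HB_2(5) = 2^2 + 1. Bump = 28. G_1 = 27.
G_1 = 27. HB_3(27) = 3^3. Bump = 256. G_2 = 255.
G_2 = 255. HB_4(255) = 3·4^3 + 3·4^2 + 3·4 + 3. Bump = 468. G_3 = 467.
G_3 = 467. HB_5(467) = 3·5^3 + 3·5^2 + 3·5 + 2. Bump = 776. G_4 = 775.
G_4 = 775. HB_6(775) = 3·6^3 + 3·6^2 + 3·6 + 1. Bump = 1198. G_5 = 1197.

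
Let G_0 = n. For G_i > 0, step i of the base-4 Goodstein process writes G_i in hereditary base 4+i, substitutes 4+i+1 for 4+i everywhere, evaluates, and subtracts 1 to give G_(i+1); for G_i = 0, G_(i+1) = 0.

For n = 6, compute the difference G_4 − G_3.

step 0: 6 = 4 + 2; sub 5 for 4: 5 + 2; = 7; G_1 = 7−1 = 6
step 1: 6 = 5 + 1; sub 6 for 5: 6 + 1; = 7; G_2 = 7−1 = 6
step 2: 6 = 6; sub 7 for 6: 7; = 7; G_3 = 7−1 = 6
step 3: 6 = 6; sub 8 for 7: 6; = 6; G_4 = 6−1 = 5

-1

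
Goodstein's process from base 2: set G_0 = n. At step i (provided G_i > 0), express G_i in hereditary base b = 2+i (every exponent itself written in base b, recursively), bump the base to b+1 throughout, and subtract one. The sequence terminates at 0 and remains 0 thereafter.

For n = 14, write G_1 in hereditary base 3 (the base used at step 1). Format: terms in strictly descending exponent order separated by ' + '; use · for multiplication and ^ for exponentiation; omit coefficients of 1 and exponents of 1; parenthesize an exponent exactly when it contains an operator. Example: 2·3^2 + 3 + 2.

3^(3 + 1) + 3^3 + 2

step 0: 14 = 2^(2 + 1) + 2^2 + 2; sub 3 for 2: 3^(3 + 1) + 3^3 + 3; = 111; G_1 = 111−1 = 110
step 1: 110 = 3^(3 + 1) + 3^3 + 2; sub 4 for 3: 4^(4 + 1) + 4^4 + 2; = 1282; G_2 = 1282−1 = 1281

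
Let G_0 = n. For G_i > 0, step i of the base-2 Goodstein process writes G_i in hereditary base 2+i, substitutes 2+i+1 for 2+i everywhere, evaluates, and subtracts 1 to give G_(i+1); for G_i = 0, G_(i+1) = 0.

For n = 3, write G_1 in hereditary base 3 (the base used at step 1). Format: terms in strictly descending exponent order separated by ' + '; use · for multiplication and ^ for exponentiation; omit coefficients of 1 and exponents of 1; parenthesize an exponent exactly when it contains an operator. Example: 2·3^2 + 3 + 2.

3

G_0 = 3. HB_2(3) = 2 + 1. Bump = 4. G_1 = 3.
G_1 = 3. HB_3(3) = 3. Bump = 4. G_2 = 3.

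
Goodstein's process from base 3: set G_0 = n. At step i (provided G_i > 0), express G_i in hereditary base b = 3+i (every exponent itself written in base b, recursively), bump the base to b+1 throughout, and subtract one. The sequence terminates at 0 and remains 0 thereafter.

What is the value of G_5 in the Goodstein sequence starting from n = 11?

43

base 3: 11 = 3^2 + 2; at 4: 4^2 + 2 = 18; next = 17
base 4: 17 = 4^2 + 1; at 5: 5^2 + 1 = 26; next = 25
base 5: 25 = 5^2; at 6: 6^2 = 36; next = 35
base 6: 35 = 5·6 + 5; at 7: 5·7 + 5 = 40; next = 39
base 7: 39 = 5·7 + 4; at 8: 5·8 + 4 = 44; next = 43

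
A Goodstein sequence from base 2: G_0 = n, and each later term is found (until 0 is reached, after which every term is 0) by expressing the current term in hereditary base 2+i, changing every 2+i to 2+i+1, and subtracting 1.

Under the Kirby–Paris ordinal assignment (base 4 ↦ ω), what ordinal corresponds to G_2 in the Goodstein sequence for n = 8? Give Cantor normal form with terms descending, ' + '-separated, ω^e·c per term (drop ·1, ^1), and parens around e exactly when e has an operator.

(0) 8|_2 = 2^(2 + 1) ↦ 3^(3 + 1)|_3 = 81 ⇒ 80
(1) 80|_3 = 2·3^3 + 2·3^2 + 2·3 + 2 ↦ 2·4^4 + 2·4^2 + 2·4 + 2|_4 = 554 ⇒ 553
(2) 553|_4 = 2·4^4 + 2·4^2 + 2·4 + 1 ↦ 2·5^5 + 2·5^2 + 2·5 + 1|_5 = 6311 ⇒ 6310

ω^ω·2 + ω^2·2 + ω·2 + 1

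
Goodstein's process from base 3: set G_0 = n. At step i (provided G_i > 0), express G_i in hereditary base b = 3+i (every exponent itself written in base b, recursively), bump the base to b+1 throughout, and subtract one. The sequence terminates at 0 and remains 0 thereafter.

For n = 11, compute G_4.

39

G_0=11  [base 3] 3^2 + 2  →[3↦4]→  4^2 + 2 = 18  −1 ⇒ G_1=17
G_1=17  [base 4] 4^2 + 1  →[4↦5]→  5^2 + 1 = 26  −1 ⇒ G_2=25
G_2=25  [base 5] 5^2  →[5↦6]→  6^2 = 36  −1 ⇒ G_3=35
G_3=35  [base 6] 5·6 + 5  →[6↦7]→  5·7 + 5 = 40  −1 ⇒ G_4=39
G_4=39  [base 7] 5·7 + 4  →[7↦8]→  5·8 + 4 = 44  −1 ⇒ G_5=43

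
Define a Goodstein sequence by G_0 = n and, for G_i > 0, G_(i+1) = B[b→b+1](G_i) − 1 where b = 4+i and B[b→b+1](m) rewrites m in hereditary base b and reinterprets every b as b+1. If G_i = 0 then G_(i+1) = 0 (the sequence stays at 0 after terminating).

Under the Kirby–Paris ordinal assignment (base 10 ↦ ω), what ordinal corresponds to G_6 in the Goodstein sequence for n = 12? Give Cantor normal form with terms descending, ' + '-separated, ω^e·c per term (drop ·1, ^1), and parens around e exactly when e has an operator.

ω + 9

(0) 12|_4 = 3·4 ↦ 3·5|_5 = 15 ⇒ 14
(1) 14|_5 = 2·5 + 4 ↦ 2·6 + 4|_6 = 16 ⇒ 15
(2) 15|_6 = 2·6 + 3 ↦ 2·7 + 3|_7 = 17 ⇒ 16
(3) 16|_7 = 2·7 + 2 ↦ 2·8 + 2|_8 = 18 ⇒ 17
(4) 17|_8 = 2·8 + 1 ↦ 2·9 + 1|_9 = 19 ⇒ 18
(5) 18|_9 = 2·9 ↦ 2·10|_10 = 20 ⇒ 19
(6) 19|_10 = 10 + 9 ↦ 11 + 9|_11 = 20 ⇒ 19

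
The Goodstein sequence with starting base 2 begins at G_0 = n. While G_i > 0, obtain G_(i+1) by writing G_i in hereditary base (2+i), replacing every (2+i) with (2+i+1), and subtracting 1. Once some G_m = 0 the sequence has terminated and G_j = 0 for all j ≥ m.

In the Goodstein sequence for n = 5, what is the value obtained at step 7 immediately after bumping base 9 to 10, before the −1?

3326

base 2: 5 = 2^2 + 1; at 3: 3^3 + 1 = 28; next = 27
base 3: 27 = 3^3; at 4: 4^4 = 256; next = 255
base 4: 255 = 3·4^3 + 3·4^2 + 3·4 + 3; at 5: 3·5^3 + 3·5^2 + 3·5 + 3 = 468; next = 467
base 5: 467 = 3·5^3 + 3·5^2 + 3·5 + 2; at 6: 3·6^3 + 3·6^2 + 3·6 + 2 = 776; next = 775
base 6: 775 = 3·6^3 + 3·6^2 + 3·6 + 1; at 7: 3·7^3 + 3·7^2 + 3·7 + 1 = 1198; next = 1197
base 7: 1197 = 3·7^3 + 3·7^2 + 3·7; at 8: 3·8^3 + 3·8^2 + 3·8 = 1752; next = 1751
base 8: 1751 = 3·8^3 + 3·8^2 + 2·8 + 7; at 9: 3·9^3 + 3·9^2 + 2·9 + 7 = 2455; next = 2454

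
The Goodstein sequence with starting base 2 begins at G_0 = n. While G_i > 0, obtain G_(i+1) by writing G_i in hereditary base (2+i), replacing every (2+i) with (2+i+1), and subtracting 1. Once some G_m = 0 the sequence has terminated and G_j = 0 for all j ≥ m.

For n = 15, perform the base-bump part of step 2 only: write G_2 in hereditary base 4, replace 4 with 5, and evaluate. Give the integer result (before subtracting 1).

(0) 15|_2 = 2^(2 + 1) + 2^2 + 2 + 1 ↦ 3^(3 + 1) + 3^3 + 3 + 1|_3 = 112 ⇒ 111
(1) 111|_3 = 3^(3 + 1) + 3^3 + 3 ↦ 4^(4 + 1) + 4^4 + 4|_4 = 1284 ⇒ 1283
(2) 1283|_4 = 4^(4 + 1) + 4^4 + 3 ↦ 5^(5 + 1) + 5^5 + 3|_5 = 18753 ⇒ 18752

18753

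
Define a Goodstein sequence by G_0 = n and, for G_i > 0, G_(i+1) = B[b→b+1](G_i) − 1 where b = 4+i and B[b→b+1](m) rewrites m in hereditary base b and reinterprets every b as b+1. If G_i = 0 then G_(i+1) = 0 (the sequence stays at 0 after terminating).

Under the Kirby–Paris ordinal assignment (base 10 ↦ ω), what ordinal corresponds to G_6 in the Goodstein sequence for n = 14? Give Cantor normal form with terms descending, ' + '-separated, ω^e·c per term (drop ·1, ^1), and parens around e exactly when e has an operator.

G_0 = 14. HB_4(14) = 3·4 + 2. Bump = 17. G_1 = 16.
G_1 = 16. HB_5(16) = 3·5 + 1. Bump = 19. G_2 = 18.
G_2 = 18. HB_6(18) = 3·6. Bump = 21. G_3 = 20.
G_3 = 20. HB_7(20) = 2·7 + 6. Bump = 22. G_4 = 21.
G_4 = 21. HB_8(21) = 2·8 + 5. Bump = 23. G_5 = 22.
G_5 = 22. HB_9(22) = 2·9 + 4. Bump = 24. G_6 = 23.
G_6 = 23. HB_10(23) = 2·10 + 3. Bump = 25. G_7 = 24.

ω·2 + 3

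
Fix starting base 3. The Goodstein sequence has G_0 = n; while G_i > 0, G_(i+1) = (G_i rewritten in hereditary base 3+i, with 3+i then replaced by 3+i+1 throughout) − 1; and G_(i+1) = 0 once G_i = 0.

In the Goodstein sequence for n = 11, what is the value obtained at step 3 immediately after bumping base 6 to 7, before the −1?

40

(0) 11|_3 = 3^2 + 2 ↦ 4^2 + 2|_4 = 18 ⇒ 17
(1) 17|_4 = 4^2 + 1 ↦ 5^2 + 1|_5 = 26 ⇒ 25
(2) 25|_5 = 5^2 ↦ 6^2|_6 = 36 ⇒ 35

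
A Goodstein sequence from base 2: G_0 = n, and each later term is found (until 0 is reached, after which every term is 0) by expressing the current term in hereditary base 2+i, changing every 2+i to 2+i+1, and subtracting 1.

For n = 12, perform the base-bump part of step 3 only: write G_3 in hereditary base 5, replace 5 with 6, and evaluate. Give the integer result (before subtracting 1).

(0) 12|_2 = 2^(2 + 1) + 2^2 ↦ 3^(3 + 1) + 3^3|_3 = 108 ⇒ 107
(1) 107|_3 = 3^(3 + 1) + 2·3^2 + 2·3 + 2 ↦ 4^(4 + 1) + 2·4^2 + 2·4 + 2|_4 = 1066 ⇒ 1065
(2) 1065|_4 = 4^(4 + 1) + 2·4^2 + 2·4 + 1 ↦ 5^(5 + 1) + 2·5^2 + 2·5 + 1|_5 = 15686 ⇒ 15685
(3) 15685|_5 = 5^(5 + 1) + 2·5^2 + 2·5 ↦ 6^(6 + 1) + 2·6^2 + 2·6|_6 = 280020 ⇒ 280019

280020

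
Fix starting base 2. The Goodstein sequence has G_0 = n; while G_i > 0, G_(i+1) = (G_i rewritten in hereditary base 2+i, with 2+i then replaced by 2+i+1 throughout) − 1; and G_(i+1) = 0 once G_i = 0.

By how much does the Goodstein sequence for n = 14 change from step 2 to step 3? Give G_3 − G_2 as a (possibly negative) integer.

step 0: 14 = 2^(2 + 1) + 2^2 + 2; sub 3 for 2: 3^(3 + 1) + 3^3 + 3; = 111; G_1 = 111−1 = 110
step 1: 110 = 3^(3 + 1) + 3^3 + 2; sub 4 for 3: 4^(4 + 1) + 4^4 + 2; = 1282; G_2 = 1282−1 = 1281
step 2: 1281 = 4^(4 + 1) + 4^4 + 1; sub 5 for 4: 5^(5 + 1) + 5^5 + 1; = 18751; G_3 = 18751−1 = 18750

17469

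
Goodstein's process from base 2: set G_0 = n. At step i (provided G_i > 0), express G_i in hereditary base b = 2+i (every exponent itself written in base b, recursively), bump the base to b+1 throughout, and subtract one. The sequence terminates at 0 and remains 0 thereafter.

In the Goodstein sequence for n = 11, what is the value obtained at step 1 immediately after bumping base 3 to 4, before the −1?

11 —HB2→ 2^(2 + 1) + 2 + 1 —bump→ 3^(3 + 1) + 3 + 1 = 85 —(−1)→ 84
84 —HB3→ 3^(3 + 1) + 3 —bump→ 4^(4 + 1) + 4 = 1028 —(−1)→ 1027

1028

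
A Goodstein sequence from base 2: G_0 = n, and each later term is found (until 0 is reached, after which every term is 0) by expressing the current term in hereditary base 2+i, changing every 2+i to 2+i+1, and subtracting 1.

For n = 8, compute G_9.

570623341475

G_0 = 8. HB_2(8) = 2^(2 + 1). Bump = 81. G_1 = 80.
G_1 = 80. HB_3(80) = 2·3^3 + 2·3^2 + 2·3 + 2. Bump = 554. G_2 = 553.
G_2 = 553. HB_4(553) = 2·4^4 + 2·4^2 + 2·4 + 1. Bump = 6311. G_3 = 6310.
G_3 = 6310. HB_5(6310) = 2·5^5 + 2·5^2 + 2·5. Bump = 93396. G_4 = 93395.
G_4 = 93395. HB_6(93395) = 2·6^6 + 2·6^2 + 6 + 5. Bump = 1647196. G_5 = 1647195.
G_5 = 1647195. HB_7(1647195) = 2·7^7 + 2·7^2 + 7 + 4. Bump = 33554572. G_6 = 33554571.
G_6 = 33554571. HB_8(33554571) = 2·8^8 + 2·8^2 + 8 + 3. Bump = 774841152. G_7 = 774841151.
G_7 = 774841151. HB_9(774841151) = 2·9^9 + 2·9^2 + 9 + 2. Bump = 20000000212. G_8 = 20000000211.
G_8 = 20000000211. HB_10(20000000211) = 2·10^10 + 2·10^2 + 10 + 1. Bump = 570623341476. G_9 = 570623341475.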